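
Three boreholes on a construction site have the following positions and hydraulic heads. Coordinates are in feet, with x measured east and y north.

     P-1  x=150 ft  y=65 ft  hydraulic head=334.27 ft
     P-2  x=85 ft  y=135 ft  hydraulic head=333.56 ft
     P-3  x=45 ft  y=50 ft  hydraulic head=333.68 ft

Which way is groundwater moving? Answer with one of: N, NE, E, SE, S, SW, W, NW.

NW

With h = a·x + b·y + c and P-1 as origin, the differences give:
  (-65)·a + 70·b = -0.71
  (-105)·a + (-15)·b = -0.59
Eliminate b (×(-15) and ×70, subtract): 8325·a = 51.950 → a = ∂h/∂x = +0.006240
Back-substitute: b = ∂h/∂y = -0.004348.
Flow = −∇h = (-0.006240 east, +0.004348 north), which points northwest.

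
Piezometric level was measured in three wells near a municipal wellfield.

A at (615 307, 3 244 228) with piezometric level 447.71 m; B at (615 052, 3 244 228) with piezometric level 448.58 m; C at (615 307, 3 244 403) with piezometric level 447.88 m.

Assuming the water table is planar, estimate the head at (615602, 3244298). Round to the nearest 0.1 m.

∂h/∂x = (448.58 − 447.71) / (615052 − 615307) = -0.003412
∂h/∂y = (447.88 − 447.71) / (3244403 − 3244228) = +0.0009714
h(615602, 3244298) = 447.71 + (-0.003412)·(295) + (+0.0009714)·(70) = 447.71 -1.006 +0.068 = 446.772 m.

446.8 m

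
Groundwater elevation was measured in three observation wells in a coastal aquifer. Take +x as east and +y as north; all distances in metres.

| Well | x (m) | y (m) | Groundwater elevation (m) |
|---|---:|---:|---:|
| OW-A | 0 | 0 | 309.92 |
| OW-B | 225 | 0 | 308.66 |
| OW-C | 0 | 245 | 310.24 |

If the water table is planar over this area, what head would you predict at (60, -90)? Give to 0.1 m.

309.5 m

∂h/∂x = (308.66 − 309.92) / (225 − 0) = -0.005600
∂h/∂y = (310.24 − 309.92) / (245 − 0) = +0.001306
h(60, -90) = 309.92 + (-0.005600)·(60) + (+0.001306)·(-90) = 309.92 -0.336 -0.118 = 309.466 m.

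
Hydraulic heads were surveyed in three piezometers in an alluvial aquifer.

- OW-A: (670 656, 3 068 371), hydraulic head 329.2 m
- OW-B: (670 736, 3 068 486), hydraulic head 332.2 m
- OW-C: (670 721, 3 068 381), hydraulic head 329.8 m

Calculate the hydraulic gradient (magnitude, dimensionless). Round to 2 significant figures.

Taking OW-A as reference: OW-B−OW-A = (80, 115, +3.0); OW-C−OW-A = (65, 10, +0.6).
Determinant of the coordinate differences = 80·10 − 65·115 = -6675.
∂h/∂x = [(+3.0)·10 − (+0.6)·115] / -6675 = +0.005843
∂h/∂y = [80·(+0.6) − 65·(+3.0)] / -6675 = +0.02202
|∇h| = √(0.005843² + 0.02202²) = 0.02278

0.023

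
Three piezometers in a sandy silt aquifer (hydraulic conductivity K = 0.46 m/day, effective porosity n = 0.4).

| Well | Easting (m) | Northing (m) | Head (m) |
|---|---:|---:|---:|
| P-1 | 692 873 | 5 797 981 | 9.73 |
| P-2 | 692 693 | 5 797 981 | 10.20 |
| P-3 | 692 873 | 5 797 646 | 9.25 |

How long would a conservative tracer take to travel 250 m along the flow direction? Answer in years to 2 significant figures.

∂h/∂x = (10.20 − 9.73) / (692693 − 692873) = -0.002611
∂h/∂y = (9.25 − 9.73) / (5797646 − 5797981) = +0.001433
|∇h| = √(-0.002611² + 0.001433²) = 0.002978
Seepage velocity v = K·i/n = 0.46 × 0.002978 / 0.4 = 0.003425 m/day.
t = 250 / 0.003425 = 7.299e+04 days = 200 years.

200 years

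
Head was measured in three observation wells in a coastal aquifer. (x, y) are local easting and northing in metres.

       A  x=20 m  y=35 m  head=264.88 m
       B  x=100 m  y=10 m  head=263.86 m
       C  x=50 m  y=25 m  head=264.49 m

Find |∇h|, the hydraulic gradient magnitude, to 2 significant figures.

Three-point gradient (reference A): Δ to B = (80, -25, -1.02), Δ to C = (30, -10, -0.39).
∂h/∂x = -0.009000, ∂h/∂y = +0.01200 (det = -50).
|∇h| = √(-0.009000² + 0.01200²) = 0.015

0.015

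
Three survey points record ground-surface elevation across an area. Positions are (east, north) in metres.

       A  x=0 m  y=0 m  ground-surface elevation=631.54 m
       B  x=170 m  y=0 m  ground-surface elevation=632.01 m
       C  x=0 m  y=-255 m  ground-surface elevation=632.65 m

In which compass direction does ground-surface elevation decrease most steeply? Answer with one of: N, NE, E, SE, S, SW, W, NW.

∂z/∂x = (632.01 − 631.54) / (170 − 0) = +0.002765
∂z/∂y = (632.65 − 631.54) / (-255 − 0) = -0.004353
Steepest decrease is along −∇f = (-0.002765 E, +0.004353 N) → northwest.

NW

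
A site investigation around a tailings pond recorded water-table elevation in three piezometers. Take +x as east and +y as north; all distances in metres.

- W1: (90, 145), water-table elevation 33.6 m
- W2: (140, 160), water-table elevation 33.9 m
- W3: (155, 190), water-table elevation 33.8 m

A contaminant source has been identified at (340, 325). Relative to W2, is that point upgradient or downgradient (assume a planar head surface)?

upgradient

Differences from W1: to W2 (Δx, Δy, Δh) = (50, 15, +0.3); to W3 = (65, 45, +0.2).
Determinant of the coordinate differences = 50·45 − 65·15 = 1275.
∂h/∂x = [(+0.3)·45 − (+0.2)·15] / 1275 = +0.008235
∂h/∂y = [50·(+0.2) − 65·(+0.3)] / 1275 = -0.007451
Head at (340, 325) = 33.6 + (+0.008235)·(250) + (-0.007451)·(180) = 34.32 m.
That is higher than the 33.9 m at W2, so the point is upgradient.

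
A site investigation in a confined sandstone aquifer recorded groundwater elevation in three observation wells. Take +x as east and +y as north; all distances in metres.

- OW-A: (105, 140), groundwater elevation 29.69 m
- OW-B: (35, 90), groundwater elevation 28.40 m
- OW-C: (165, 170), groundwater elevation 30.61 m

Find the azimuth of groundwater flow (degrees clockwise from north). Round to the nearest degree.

209°

Taking OW-A as reference: OW-B−OW-A = (-70, -50, -1.29); OW-C−OW-A = (60, 30, +0.92).
Solve a·Δx + b·Δy = Δh: det = (-70)·30 − 60·(-50) = 900.
∂h/∂x = [(-1.29)·30 − (+0.92)·(-50)] / 900 = +0.008111
∂h/∂y = [(-70)·(+0.92) − 60·(-1.29)] / 900 = +0.01444
Flow direction (−∇h) has components (-0.008111 E, -0.01444 N).
Azimuth = atan2(E, N) = atan2(-0.008111, -0.01444) = 209.3° ≈ 209°.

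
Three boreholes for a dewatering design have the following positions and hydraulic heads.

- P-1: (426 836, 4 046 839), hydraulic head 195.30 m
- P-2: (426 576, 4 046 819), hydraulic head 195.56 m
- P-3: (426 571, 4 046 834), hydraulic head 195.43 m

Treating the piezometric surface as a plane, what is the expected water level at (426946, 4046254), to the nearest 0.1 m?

200.4 m

With h = a·x + b·y + c and P-1 as origin, the differences give:
  (-260)·a + (-20)·b = +0.26
  (-265)·a + (-5)·b = +0.13
Eliminate b (×(-5) and ×(-20), subtract): -4000·a = 1.300 → a = ∂h/∂x = -0.0003250
Back-substitute: b = ∂h/∂y = -0.008775.
h(426946, 4046254) = 195.30 + (-0.0003250)·(110) + (-0.008775)·(-585) = 195.30 -0.036 +5.133 = 200.398 m.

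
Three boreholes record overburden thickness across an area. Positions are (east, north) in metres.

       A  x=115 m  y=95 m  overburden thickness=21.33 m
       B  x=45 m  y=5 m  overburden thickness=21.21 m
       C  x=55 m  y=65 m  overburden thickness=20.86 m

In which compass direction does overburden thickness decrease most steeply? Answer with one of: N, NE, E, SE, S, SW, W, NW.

NW

With d = a·x + b·y + c and A as origin, the differences give:
  (-70)·a + (-90)·b = -0.12
  (-60)·a + (-30)·b = -0.47
Eliminate b (×(-30) and ×(-90), subtract): -3300·a = -38.700 → a = ∂d/∂x = +0.01173
Back-substitute: b = ∂d/∂y = -0.007788.
Steepest decrease is along −∇f = (-0.01173 E, +0.007788 N) → northwest.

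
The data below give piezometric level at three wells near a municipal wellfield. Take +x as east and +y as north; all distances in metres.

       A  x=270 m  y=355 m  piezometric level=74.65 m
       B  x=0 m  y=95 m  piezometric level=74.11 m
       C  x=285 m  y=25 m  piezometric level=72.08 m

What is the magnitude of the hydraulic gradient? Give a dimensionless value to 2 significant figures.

0.0092

Differences from A: to B (Δx, Δy, Δh) = (-270, -260, -0.54); to C = (15, -330, -2.57).
Determinant of the coordinate differences = (-270)·(-330) − 15·(-260) = 93000.
∂h/∂x = [(-0.54)·(-330) − (-2.57)·(-260)] / 93000 = -0.005269
∂h/∂y = [(-270)·(-2.57) − 15·(-0.54)] / 93000 = +0.007548
|∇h| = √(-0.005269² + 0.007548²) = 0.009205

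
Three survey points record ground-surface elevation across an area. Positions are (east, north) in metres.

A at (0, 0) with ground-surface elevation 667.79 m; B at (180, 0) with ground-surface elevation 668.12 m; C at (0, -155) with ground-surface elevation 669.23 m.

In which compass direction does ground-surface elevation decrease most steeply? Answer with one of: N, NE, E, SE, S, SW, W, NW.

∂z/∂x = (668.12 − 667.79) / (180 − 0) = +0.001833
∂z/∂y = (669.23 − 667.79) / (-155 − 0) = -0.009290
Steepest decrease is along −∇f = (-0.001833 E, +0.009290 N) → north.

N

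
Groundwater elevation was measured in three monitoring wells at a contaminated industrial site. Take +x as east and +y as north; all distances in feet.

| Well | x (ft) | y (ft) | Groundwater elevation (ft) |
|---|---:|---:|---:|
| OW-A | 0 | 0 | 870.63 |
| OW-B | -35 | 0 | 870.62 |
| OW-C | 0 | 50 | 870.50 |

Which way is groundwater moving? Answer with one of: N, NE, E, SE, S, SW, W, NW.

N

∂h/∂x = (870.62 − 870.63) / (-35 − 0) = +0.0002857
∂h/∂y = (870.50 − 870.63) / (50 − 0) = -0.002600
Flow = −∇h = (-0.0002857 east, +0.002600 north), which points north.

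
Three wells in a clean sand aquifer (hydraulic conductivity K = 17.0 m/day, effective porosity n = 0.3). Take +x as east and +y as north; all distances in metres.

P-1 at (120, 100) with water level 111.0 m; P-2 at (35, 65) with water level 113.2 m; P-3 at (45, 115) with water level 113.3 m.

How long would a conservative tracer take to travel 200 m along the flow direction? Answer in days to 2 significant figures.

120 days

With h = a·x + b·y + c and P-1 as origin, the differences give:
  (-85)·a + (-35)·b = +2.2
  (-75)·a + 15·b = +2.3
Eliminate b (×15 and ×(-35), subtract): -3900·a = 113.50 → a = ∂h/∂x = -0.02910
Back-substitute: b = ∂h/∂y = +0.007821.
|∇h| = √(-0.02910² + 0.007821²) = 0.03013
Seepage velocity v = K·i/n = 17.0 × 0.03013 / 0.3 = 1.707 m/day.
t = 200 / 1.707 = 117.2 days.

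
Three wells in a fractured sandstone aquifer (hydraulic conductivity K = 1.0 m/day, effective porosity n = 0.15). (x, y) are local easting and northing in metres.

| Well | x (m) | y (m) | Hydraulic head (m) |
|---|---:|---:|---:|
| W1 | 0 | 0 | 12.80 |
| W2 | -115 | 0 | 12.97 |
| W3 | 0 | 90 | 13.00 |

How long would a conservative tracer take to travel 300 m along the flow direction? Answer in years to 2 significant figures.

46 years

∂h/∂x = (12.97 − 12.80) / (-115 − 0) = -0.001478
∂h/∂y = (13.00 − 12.80) / (90 − 0) = +0.002222
|∇h| = √(-0.001478² + 0.002222²) = 0.002669
Seepage velocity v = K·i/n = 1.0 × 0.002669 / 0.15 = 0.01779 m/day.
t = 300 / 0.01779 = 1.686e+04 days = 46.2 years.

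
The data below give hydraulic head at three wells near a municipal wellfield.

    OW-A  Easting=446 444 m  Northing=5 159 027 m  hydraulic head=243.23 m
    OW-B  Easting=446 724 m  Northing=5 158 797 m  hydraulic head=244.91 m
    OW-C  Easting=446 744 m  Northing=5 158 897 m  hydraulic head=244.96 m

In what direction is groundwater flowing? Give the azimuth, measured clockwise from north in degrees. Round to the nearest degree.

Differences from OW-A: to OW-B (Δx, Δy, Δh) = (280, -230, +1.68); to OW-C = (300, -130, +1.73).
Determinant of the coordinate differences = 280·(-130) − 300·(-230) = 32600.
∂h/∂x = [(+1.68)·(-130) − (+1.73)·(-230)] / 32600 = +0.005506
∂h/∂y = [280·(+1.73) − 300·(+1.68)] / 32600 = -0.0006012
Flow direction (−∇h) has components (-0.005506 E, +0.0006012 N).
Azimuth = atan2(E, N) = atan2(-0.005506, +0.0006012) = 276.2° ≈ 276°.

276°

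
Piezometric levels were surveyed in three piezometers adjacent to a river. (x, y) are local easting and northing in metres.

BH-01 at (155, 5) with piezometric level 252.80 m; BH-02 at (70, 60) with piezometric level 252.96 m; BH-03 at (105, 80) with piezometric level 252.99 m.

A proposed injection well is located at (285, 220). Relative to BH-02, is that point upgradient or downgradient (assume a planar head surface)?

Taking BH-01 as reference: BH-02−BH-01 = (-85, 55, +0.16); BH-03−BH-01 = (-50, 75, +0.19).
Solve a·Δx + b·Δy = Δh: det = (-85)·75 − (-50)·55 = -3625.
∂h/∂x = [(+0.16)·75 − (+0.19)·55] / -3625 = -0.0004276
∂h/∂y = [(-85)·(+0.19) − (-50)·(+0.16)] / -3625 = +0.002248
Head at (285, 220) = 252.80 + (-0.0004276)·(130) + (+0.002248)·(215) = 253.23 m.
That is higher than the 252.96 m at BH-02, so the point is upgradient.

upgradient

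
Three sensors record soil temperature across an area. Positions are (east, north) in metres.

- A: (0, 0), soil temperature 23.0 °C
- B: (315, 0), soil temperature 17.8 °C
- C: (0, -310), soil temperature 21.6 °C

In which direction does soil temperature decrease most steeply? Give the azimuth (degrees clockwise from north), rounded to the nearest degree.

∂T/∂x = (17.8 − 23.0) / (315 − 0) = -0.01651
∂T/∂y = (21.6 − 23.0) / (-310 − 0) = +0.004516
Steepest decrease is along −∇f: components (+0.01651 E, -0.004516 N).
Azimuth = atan2(+0.01651, -0.004516) = 105.3° ≈ 105°.

105°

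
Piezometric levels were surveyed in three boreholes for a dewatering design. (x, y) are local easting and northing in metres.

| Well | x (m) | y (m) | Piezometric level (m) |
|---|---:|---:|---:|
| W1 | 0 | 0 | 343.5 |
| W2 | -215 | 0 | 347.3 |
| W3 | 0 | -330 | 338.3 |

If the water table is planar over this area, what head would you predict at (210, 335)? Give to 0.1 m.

∂h/∂x = (347.3 − 343.5) / (-215 − 0) = -0.01767
∂h/∂y = (338.3 − 343.5) / (-330 − 0) = +0.01576
h(210, 335) = 343.5 + (-0.01767)·(210) + (+0.01576)·(335) = 343.5 -3.712 +5.279 = 345.067 m.

345.1 m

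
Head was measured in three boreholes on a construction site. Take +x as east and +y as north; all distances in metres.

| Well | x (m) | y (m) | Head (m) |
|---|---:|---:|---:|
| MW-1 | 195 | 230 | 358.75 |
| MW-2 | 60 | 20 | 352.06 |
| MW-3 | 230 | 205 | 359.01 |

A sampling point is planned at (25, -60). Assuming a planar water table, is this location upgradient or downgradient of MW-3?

downgradient

Differences from MW-1: to MW-2 (Δx, Δy, Δh) = (-135, -210, -6.69); to MW-3 = (35, -25, +0.26).
Solve a·Δx + b·Δy = Δh: det = (-135)·(-25) − 35·(-210) = 10725.
∂h/∂x = [(-6.69)·(-25) − (+0.26)·(-210)] / 10725 = +0.02069
∂h/∂y = [(-135)·(+0.26) − 35·(-6.69)] / 10725 = +0.01856
Head at (25, -60) = 358.75 + (+0.02069)·(-170) + (+0.01856)·(-290) = 349.85 m.
That is lower than the 359.01 m at MW-3, so the point is downgradient.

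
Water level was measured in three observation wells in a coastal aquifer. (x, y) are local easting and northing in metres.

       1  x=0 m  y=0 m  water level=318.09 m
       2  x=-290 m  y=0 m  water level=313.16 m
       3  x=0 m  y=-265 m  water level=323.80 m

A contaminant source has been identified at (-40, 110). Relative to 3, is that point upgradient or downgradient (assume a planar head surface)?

downgradient

∂h/∂x = (313.16 − 318.09) / (-290 − 0) = +0.01700
∂h/∂y = (323.80 − 318.09) / (-265 − 0) = -0.02155
Head at (-40, 110) = 318.09 + (+0.01700)·(-40) + (-0.02155)·(110) = 315.04 m.
That is lower than the 323.80 m at 3, so the point is downgradient.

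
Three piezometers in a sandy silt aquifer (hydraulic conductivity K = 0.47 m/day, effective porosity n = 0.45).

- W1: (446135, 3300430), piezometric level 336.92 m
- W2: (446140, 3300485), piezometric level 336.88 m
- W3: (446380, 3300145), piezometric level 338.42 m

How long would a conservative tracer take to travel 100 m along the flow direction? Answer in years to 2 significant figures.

Differences from W1: to W2 (Δx, Δy, Δh) = (5, 55, -0.04); to W3 = (245, -285, +1.50).
Solve a·Δx + b·Δy = Δh: det = 5·(-285) − 245·55 = -14900.
∂h/∂x = [(-0.04)·(-285) − (+1.50)·55] / -14900 = +0.004772
∂h/∂y = [5·(+1.50) − 245·(-0.04)] / -14900 = -0.001161
|∇h| = √(0.004772² + -0.001161²) = 0.004911
Seepage velocity v = K·i/n = 0.47 × 0.004911 / 0.45 = 0.005129 m/day.
t = 100 / 0.005129 = 1.95e+04 days = 53.4 years.

53 years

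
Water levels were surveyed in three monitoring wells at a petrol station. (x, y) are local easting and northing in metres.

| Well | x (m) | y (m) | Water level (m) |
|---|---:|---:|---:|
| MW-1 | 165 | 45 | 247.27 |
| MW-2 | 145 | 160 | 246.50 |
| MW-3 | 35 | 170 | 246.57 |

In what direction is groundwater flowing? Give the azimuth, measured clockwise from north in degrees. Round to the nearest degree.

010°

With h = a·x + b·y + c and MW-1 as origin, the differences give:
  (-20)·a + 115·b = -0.77
  (-130)·a + 125·b = -0.70
Eliminate b (×125 and ×115, subtract): 12450·a = -15.750 → a = ∂h/∂x = -0.001265
Back-substitute: b = ∂h/∂y = -0.006916.
Flow direction (−∇h) has components (+0.001265 E, +0.006916 N).
Azimuth = atan2(E, N) = atan2(+0.001265, +0.006916) = 10.4° ≈ 010°.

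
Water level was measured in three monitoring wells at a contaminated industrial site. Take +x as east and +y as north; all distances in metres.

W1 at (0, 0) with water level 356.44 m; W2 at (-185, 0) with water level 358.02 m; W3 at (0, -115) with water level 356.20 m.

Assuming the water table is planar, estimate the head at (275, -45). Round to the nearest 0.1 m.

∂h/∂x = (358.02 − 356.44) / (-185 − 0) = -0.008541
∂h/∂y = (356.20 − 356.44) / (-115 − 0) = +0.002087
h(275, -45) = 356.44 + (-0.008541)·(275) + (+0.002087)·(-45) = 356.44 -2.349 -0.094 = 353.997 m.

354.0 m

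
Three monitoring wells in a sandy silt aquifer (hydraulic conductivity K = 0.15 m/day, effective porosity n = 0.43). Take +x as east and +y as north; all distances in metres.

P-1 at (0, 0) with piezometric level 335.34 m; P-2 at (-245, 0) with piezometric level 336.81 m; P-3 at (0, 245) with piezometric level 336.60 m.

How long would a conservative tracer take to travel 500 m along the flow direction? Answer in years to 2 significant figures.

500 years

∂h/∂x = (336.81 − 335.34) / (-245 − 0) = -0.006000
∂h/∂y = (336.60 − 335.34) / (245 − 0) = +0.005143
|∇h| = √(-0.006000² + 0.005143²) = 0.007903
Seepage velocity v = K·i/n = 0.15 × 0.007903 / 0.43 = 0.002757 m/day.
t = 500 / 0.002757 = 1.814e+05 days = 497 years.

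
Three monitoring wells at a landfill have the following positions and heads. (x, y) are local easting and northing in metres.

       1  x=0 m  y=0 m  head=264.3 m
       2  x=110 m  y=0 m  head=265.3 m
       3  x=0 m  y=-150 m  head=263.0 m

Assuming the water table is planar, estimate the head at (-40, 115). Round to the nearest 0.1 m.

264.9 m

∂h/∂x = (265.3 − 264.3) / (110 − 0) = +0.009091
∂h/∂y = (263.0 − 264.3) / (-150 − 0) = +0.008667
h(-40, 115) = 264.3 + (+0.009091)·(-40) + (+0.008667)·(115) = 264.3 -0.364 +0.997 = 264.933 m.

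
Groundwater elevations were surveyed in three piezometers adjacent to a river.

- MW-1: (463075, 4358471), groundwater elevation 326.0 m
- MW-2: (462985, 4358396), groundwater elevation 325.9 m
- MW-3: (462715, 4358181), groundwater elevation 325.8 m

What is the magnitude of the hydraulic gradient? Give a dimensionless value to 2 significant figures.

Taking MW-1 as reference: MW-2−MW-1 = (-90, -75, -0.1); MW-3−MW-1 = (-360, -290, -0.2).
Solve a·Δx + b·Δy = Δh: det = (-90)·(-290) − (-360)·(-75) = -900.
∂h/∂x = [(-0.1)·(-290) − (-0.2)·(-75)] / -900 = -0.01556
∂h/∂y = [(-90)·(-0.2) − (-360)·(-0.1)] / -900 = +0.02000
|∇h| = √(-0.01556² + 0.02000²) = 0.02534

0.025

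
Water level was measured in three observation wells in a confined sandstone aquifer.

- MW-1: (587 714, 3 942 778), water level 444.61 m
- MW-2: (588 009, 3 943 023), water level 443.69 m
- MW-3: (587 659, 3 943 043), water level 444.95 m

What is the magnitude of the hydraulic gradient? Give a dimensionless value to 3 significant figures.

Three-point gradient (reference MW-1): Δ to MW-2 = (295, 245, -0.92), Δ to MW-3 = (-55, 265, +0.34).
∂h/∂x = -0.003569, ∂h/∂y = +0.0005423 (det = 91650).
|∇h| = √(-0.003569² + 0.0005423²) = 0.00361

0.00361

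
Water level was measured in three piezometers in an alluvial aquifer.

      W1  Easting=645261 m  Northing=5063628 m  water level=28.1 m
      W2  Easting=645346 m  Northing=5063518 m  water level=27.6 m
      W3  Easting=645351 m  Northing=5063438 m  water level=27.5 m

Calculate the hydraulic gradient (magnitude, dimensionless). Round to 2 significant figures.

0.0047

With h = a·x + b·y + c and W1 as origin, the differences give:
  85·a + (-110)·b = -0.5
  90·a + (-190)·b = -0.6
Eliminate b (×(-190) and ×(-110), subtract): -6250·a = 29.00 → a = ∂h/∂x = -0.004640
Back-substitute: b = ∂h/∂y = +0.0009600.
|∇h| = √(-0.004640² + 0.0009600²) = 0.004738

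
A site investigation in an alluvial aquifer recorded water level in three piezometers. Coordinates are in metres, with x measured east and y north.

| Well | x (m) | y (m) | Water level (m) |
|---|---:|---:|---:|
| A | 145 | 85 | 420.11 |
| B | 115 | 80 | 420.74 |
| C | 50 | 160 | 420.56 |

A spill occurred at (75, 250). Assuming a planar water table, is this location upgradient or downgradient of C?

Differences from A: to B (Δx, Δy, Δh) = (-30, -5, +0.63); to C = (-95, 75, +0.45).
Solve a·Δx + b·Δy = Δh: det = (-30)·75 − (-95)·(-5) = -2725.
∂h/∂x = [(+0.63)·75 − (+0.45)·(-5)] / -2725 = -0.01817
∂h/∂y = [(-30)·(+0.45) − (-95)·(+0.63)] / -2725 = -0.01701
Head at (75, 250) = 420.11 + (-0.01817)·(-70) + (-0.01701)·(165) = 418.58 m.
That is lower than the 420.56 m at C, so the point is downgradient.

downgradient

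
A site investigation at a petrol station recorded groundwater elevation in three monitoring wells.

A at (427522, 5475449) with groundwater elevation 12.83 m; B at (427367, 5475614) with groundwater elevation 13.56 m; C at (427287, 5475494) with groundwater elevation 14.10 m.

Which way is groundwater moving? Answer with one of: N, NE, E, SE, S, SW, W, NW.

E

Differences from A: to B (Δx, Δy, Δh) = (-155, 165, +0.73); to C = (-235, 45, +1.27).
Solve a·Δx + b·Δy = Δh: det = (-155)·45 − (-235)·165 = 31800.
∂h/∂x = [(+0.73)·45 − (+1.27)·165] / 31800 = -0.005557
∂h/∂y = [(-155)·(+1.27) − (-235)·(+0.73)] / 31800 = -0.0007956
Flow = −∇h = (+0.005557 east, +0.0007956 north), which points east.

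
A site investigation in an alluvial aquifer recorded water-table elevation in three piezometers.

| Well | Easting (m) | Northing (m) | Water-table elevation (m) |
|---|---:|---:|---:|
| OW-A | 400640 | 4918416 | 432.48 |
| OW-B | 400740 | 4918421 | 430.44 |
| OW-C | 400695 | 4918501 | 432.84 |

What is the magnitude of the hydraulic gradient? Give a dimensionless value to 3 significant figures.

Differences from OW-A: to OW-B (Δx, Δy, Δh) = (100, 5, -2.04); to OW-C = (55, 85, +0.36).
Determinant of the coordinate differences = 100·85 − 55·5 = 8225.
∂h/∂x = [(-2.04)·85 − (+0.36)·5] / 8225 = -0.02130
∂h/∂y = [100·(+0.36) − 55·(-2.04)] / 8225 = +0.01802
|∇h| = √(-0.02130² + 0.01802²) = 0.0279

0.0279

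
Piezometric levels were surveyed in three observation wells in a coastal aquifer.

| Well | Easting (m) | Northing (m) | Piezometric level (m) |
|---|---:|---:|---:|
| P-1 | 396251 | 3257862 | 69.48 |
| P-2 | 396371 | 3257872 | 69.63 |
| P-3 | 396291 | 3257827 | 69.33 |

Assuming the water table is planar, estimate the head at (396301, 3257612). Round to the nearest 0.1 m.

68.2 m

Taking P-1 as reference: P-2−P-1 = (120, 10, +0.15); P-3−P-1 = (40, -35, -0.15).
Determinant of the coordinate differences = 120·(-35) − 40·10 = -4600.
∂h/∂x = [(+0.15)·(-35) − (-0.15)·10] / -4600 = +0.0008152
∂h/∂y = [120·(-0.15) − 40·(+0.15)] / -4600 = +0.005217
h(396301, 3257612) = 69.48 + (+0.0008152)·(50) + (+0.005217)·(-250) = 69.48 +0.041 -1.304 = 68.216 m.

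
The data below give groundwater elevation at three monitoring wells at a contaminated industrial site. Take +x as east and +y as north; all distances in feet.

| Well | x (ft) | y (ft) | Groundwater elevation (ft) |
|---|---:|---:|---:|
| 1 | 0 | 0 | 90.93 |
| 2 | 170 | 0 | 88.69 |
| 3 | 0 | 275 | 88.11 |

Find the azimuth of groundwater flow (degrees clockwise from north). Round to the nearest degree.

052°

∂h/∂x = (88.69 − 90.93) / (170 − 0) = -0.01318
∂h/∂y = (88.11 − 90.93) / (275 − 0) = -0.01025
Flow direction (−∇h) has components (+0.01318 E, +0.01025 N).
Azimuth = atan2(E, N) = atan2(+0.01318, +0.01025) = 52.1° ≈ 052°.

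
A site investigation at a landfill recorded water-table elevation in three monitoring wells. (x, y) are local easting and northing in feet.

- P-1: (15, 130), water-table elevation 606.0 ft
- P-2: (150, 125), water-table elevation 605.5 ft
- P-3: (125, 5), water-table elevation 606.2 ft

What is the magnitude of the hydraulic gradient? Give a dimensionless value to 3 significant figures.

Differences from P-1: to P-2 (Δx, Δy, Δh) = (135, -5, -0.5); to P-3 = (110, -125, +0.2).
Solve a·Δx + b·Δy = Δh: det = 135·(-125) − 110·(-5) = -16325.
∂h/∂x = [(-0.5)·(-125) − (+0.2)·(-5)] / -16325 = -0.003890
∂h/∂y = [135·(+0.2) − 110·(-0.5)] / -16325 = -0.005023
|∇h| = √(-0.003890² + -0.005023²) = 0.006353

0.00635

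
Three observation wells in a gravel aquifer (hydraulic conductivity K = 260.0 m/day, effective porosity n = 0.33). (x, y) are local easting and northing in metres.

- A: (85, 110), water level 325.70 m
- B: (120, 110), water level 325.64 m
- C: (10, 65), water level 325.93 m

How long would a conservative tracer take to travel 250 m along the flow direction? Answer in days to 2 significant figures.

Taking A as reference: B−A = (35, 0, -0.06); C−A = (-75, -45, +0.23).
Determinant of the coordinate differences = 35·(-45) − (-75)·0 = -1575.
∂h/∂x = [(-0.06)·(-45) − (+0.23)·0] / -1575 = -0.001714
∂h/∂y = [35·(+0.23) − (-75)·(-0.06)] / -1575 = -0.002254
|∇h| = √(-0.001714² + -0.002254²) = 0.002832
Seepage velocity v = K·i/n = 260.0 × 0.002832 / 0.33 = 2.231 m/day.
t = 250 / 2.231 = 112.1 days.

110 days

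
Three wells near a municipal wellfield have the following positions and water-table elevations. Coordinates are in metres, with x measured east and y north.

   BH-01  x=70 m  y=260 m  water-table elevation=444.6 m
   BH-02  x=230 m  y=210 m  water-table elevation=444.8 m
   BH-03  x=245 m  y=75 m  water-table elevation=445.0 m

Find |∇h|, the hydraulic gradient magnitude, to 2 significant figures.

Differences from BH-01: to BH-02 (Δx, Δy, Δh) = (160, -50, +0.2); to BH-03 = (175, -185, +0.4).
Determinant of the coordinate differences = 160·(-185) − 175·(-50) = -20850.
∂h/∂x = [(+0.2)·(-185) − (+0.4)·(-50)] / -20850 = +0.0008153
∂h/∂y = [160·(+0.4) − 175·(+0.2)] / -20850 = -0.001391
|∇h| = √(0.0008153² + -0.001391²) = 0.001612

0.0016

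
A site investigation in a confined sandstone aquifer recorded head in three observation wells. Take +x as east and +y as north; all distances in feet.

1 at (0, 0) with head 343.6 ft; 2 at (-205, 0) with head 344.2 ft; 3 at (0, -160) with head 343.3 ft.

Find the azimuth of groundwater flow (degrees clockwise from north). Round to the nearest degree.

123°

∂h/∂x = (344.2 − 343.6) / (-205 − 0) = -0.002927
∂h/∂y = (343.3 − 343.6) / (-160 − 0) = +0.001875
Flow direction (−∇h) has components (+0.002927 E, -0.001875 N).
Azimuth = atan2(E, N) = atan2(+0.002927, -0.001875) = 122.6° ≈ 123°.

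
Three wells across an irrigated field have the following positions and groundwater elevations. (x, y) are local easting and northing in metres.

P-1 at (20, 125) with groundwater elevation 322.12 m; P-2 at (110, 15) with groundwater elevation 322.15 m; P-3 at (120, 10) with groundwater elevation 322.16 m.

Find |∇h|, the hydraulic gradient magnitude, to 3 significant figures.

Differences from P-1: to P-2 (Δx, Δy, Δh) = (90, -110, +0.03); to P-3 = (100, -115, +0.04).
Solve a·Δx + b·Δy = Δh: det = 90·(-115) − 100·(-110) = 650.
∂h/∂x = [(+0.03)·(-115) − (+0.04)·(-110)] / 650 = +0.001462
∂h/∂y = [90·(+0.04) − 100·(+0.03)] / 650 = +0.0009231
|∇h| = √(0.001462² + 0.0009231²) = 0.001729

0.00173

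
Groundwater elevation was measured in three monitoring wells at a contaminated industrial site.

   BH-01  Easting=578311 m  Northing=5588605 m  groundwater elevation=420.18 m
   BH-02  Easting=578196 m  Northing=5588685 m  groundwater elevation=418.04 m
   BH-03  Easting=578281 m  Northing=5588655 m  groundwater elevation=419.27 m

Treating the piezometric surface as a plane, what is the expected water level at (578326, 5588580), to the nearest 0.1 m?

With h = a·x + b·y + c and BH-01 as origin, the differences give:
  (-115)·a + 80·b = -2.14
  (-30)·a + 50·b = -0.91
Eliminate b (×50 and ×80, subtract): -3350·a = -34.200 → a = ∂h/∂x = +0.01021
Back-substitute: b = ∂h/∂y = -0.01207.
h(578326, 5588580) = 420.18 + (+0.01021)·(15) + (-0.01207)·(-25) = 420.18 +0.153 +0.302 = 420.635 m.

420.6 m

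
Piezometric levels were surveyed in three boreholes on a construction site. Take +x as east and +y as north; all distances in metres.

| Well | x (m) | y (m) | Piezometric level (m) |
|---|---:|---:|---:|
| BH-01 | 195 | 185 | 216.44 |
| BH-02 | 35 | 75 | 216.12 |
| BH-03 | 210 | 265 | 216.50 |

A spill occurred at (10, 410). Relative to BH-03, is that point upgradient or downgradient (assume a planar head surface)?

Three-point gradient (reference BH-01): Δ to BH-02 = (-160, -110, -0.32), Δ to BH-03 = (15, 80, +0.06).
∂h/∂x = +0.001704, ∂h/∂y = +0.0004305 (det = -11150).
Head at (10, 410) = 216.44 + (+0.001704)·(-185) + (+0.0004305)·(225) = 216.22 m.
That is lower than the 216.50 m at BH-03, so the point is downgradient.

downgradient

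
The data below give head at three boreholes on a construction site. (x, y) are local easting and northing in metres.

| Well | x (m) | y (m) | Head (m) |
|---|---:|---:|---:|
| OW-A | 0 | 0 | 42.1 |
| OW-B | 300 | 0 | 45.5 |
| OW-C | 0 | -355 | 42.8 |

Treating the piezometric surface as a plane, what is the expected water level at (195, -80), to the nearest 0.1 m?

∂h/∂x = (45.5 − 42.1) / (300 − 0) = +0.01133
∂h/∂y = (42.8 − 42.1) / (-355 − 0) = -0.001972
h(195, -80) = 42.1 + (+0.01133)·(195) + (-0.001972)·(-80) = 42.1 +2.210 +0.158 = 44.468 m.

44.5 m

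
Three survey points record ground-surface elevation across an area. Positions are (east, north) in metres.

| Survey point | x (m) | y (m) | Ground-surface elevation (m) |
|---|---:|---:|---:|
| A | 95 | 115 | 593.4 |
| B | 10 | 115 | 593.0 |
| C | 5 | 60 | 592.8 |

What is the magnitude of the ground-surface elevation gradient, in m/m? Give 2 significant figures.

0.0057 m/m

Three-point gradient (reference A): Δ to B = (-85, 0, -0.4), Δ to C = (-90, -55, -0.6).
∂z/∂x = +0.004706, ∂z/∂y = +0.003209 (det = 4675).
|∇f| = √(0.004706² + 0.003209²) = 0.005696 m/m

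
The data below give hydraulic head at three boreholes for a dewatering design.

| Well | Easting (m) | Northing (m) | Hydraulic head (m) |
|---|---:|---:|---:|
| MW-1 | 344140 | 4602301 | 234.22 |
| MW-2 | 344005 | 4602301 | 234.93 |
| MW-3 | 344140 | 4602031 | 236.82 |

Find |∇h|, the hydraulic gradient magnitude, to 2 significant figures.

∂h/∂x = (234.93 − 234.22) / (344005 − 344140) = -0.005259
∂h/∂y = (236.82 − 234.22) / (4602031 − 4602301) = -0.009630
|∇h| = √(-0.005259² + -0.009630²) = 0.01097

0.011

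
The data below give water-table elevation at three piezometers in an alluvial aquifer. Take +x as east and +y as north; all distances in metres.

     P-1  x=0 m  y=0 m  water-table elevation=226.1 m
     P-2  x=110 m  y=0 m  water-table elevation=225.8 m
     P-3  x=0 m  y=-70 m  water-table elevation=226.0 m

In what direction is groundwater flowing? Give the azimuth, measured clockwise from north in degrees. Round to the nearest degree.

118°

∂h/∂x = (225.8 − 226.1) / (110 − 0) = -0.002727
∂h/∂y = (226.0 − 226.1) / (-70 − 0) = +0.001429
Flow direction (−∇h) has components (+0.002727 E, -0.001429 N).
Azimuth = atan2(E, N) = atan2(+0.002727, -0.001429) = 117.6° ≈ 118°.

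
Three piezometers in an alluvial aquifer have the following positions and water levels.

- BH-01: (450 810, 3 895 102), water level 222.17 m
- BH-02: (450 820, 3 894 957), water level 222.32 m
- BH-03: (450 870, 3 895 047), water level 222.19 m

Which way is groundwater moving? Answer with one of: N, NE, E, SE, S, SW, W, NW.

With h = a·x + b·y + c and BH-01 as origin, the differences give:
  10·a + (-145)·b = +0.15
  60·a + (-55)·b = +0.02
Eliminate b (×(-55) and ×(-145), subtract): 8150·a = -5.350 → a = ∂h/∂x = -0.0006564
Back-substitute: b = ∂h/∂y = -0.001080.
Flow = −∇h = (+0.0006564 east, +0.001080 north), which points northeast.

NE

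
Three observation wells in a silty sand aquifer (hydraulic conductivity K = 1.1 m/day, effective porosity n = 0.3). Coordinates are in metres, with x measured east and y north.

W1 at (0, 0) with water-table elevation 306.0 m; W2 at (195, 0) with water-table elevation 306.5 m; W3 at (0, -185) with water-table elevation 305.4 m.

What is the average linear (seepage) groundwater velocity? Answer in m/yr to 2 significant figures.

5.5 m/yr

∂h/∂x = (306.5 − 306.0) / (195 − 0) = +0.002564
∂h/∂y = (305.4 − 306.0) / (-185 − 0) = +0.003243
|∇h| = √(0.002564² + 0.003243²) = 0.004134
Seepage velocity v = K·i/n = 1.1 × 0.004134 / 0.3 = 0.01516 m/day = 5.537 m/yr.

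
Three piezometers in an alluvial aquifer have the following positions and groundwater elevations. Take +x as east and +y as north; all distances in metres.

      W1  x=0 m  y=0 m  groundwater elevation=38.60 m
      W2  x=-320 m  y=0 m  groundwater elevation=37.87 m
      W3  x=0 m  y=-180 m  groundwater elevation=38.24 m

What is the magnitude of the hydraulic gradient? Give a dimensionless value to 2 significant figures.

∂h/∂x = (37.87 − 38.60) / (-320 − 0) = +0.002281
∂h/∂y = (38.24 − 38.60) / (-180 − 0) = +0.002000
|∇h| = √(0.002281² + 0.002000²) = 0.003034

0.0030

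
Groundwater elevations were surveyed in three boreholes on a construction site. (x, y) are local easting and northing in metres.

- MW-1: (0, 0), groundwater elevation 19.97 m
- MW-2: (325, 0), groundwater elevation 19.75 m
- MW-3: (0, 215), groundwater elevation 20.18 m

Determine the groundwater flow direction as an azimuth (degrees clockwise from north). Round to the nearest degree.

145°

∂h/∂x = (19.75 − 19.97) / (325 − 0) = -0.0006769
∂h/∂y = (20.18 − 19.97) / (215 − 0) = +0.0009767
Flow direction (−∇h) has components (+0.0006769 E, -0.0009767 N).
Azimuth = atan2(E, N) = atan2(+0.0006769, -0.0009767) = 145.3° ≈ 145°.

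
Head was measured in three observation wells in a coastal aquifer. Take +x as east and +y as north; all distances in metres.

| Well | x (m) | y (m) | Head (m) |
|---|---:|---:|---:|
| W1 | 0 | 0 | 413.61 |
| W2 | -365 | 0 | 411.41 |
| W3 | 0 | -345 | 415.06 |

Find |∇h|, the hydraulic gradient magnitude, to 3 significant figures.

0.00735

∂h/∂x = (411.41 − 413.61) / (-365 − 0) = +0.006027
∂h/∂y = (415.06 − 413.61) / (-345 − 0) = -0.004203
|∇h| = √(0.006027² + -0.004203²) = 0.007348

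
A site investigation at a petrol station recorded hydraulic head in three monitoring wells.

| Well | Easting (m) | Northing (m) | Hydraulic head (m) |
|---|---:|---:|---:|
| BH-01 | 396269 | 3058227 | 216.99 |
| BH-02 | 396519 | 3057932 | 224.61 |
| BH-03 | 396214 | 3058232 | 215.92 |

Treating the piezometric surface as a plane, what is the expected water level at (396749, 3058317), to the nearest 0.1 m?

225.0 m

Differences from BH-01: to BH-02 (Δx, Δy, Δh) = (250, -295, +7.62); to BH-03 = (-55, 5, -1.07).
Determinant of the coordinate differences = 250·5 − (-55)·(-295) = -14975.
∂h/∂x = [(+7.62)·5 − (-1.07)·(-295)] / -14975 = +0.01853
∂h/∂y = [250·(-1.07) − (-55)·(+7.62)] / -14975 = -0.01012
h(396749, 3058317) = 216.99 + (+0.01853)·(480) + (-0.01012)·(90) = 216.99 +8.896 -0.911 = 224.975 m.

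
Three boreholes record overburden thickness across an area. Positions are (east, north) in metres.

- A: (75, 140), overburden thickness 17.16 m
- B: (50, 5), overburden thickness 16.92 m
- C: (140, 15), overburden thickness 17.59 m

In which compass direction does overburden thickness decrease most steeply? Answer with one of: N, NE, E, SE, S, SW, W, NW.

Differences from A: to B (Δx, Δy, Δh) = (-25, -135, -0.24); to C = (65, -125, +0.43).
Solve a·Δx + b·Δy = Δd: det = (-25)·(-125) − 65·(-135) = 11900.
∂d/∂x = [(-0.24)·(-125) − (+0.43)·(-135)] / 11900 = +0.007399
∂d/∂y = [(-25)·(+0.43) − 65·(-0.24)] / 11900 = +0.0004076
Steepest decrease is along −∇f = (-0.007399 E, -0.0004076 N) → west.

W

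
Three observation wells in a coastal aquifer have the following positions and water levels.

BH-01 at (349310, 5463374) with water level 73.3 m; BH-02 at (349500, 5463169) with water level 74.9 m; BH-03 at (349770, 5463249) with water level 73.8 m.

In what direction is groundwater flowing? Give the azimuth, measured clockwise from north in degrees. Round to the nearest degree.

009°

Three-point gradient (reference BH-01): Δ to BH-02 = (190, -205, +1.6), Δ to BH-03 = (460, -125, +0.5).
∂h/∂x = -0.001382, ∂h/∂y = -0.009086 (det = 70550).
Flow direction (−∇h) has components (+0.001382 E, +0.009086 N).
Azimuth = atan2(E, N) = atan2(+0.001382, +0.009086) = 8.6° ≈ 009°.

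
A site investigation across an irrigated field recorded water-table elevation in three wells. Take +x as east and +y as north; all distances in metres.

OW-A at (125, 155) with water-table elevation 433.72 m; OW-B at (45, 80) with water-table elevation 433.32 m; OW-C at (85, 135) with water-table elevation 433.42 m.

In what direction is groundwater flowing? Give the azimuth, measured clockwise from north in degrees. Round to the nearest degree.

299°

Three-point gradient (reference OW-A): Δ to OW-B = (-80, -75, -0.40), Δ to OW-C = (-40, -20, -0.30).
∂h/∂x = +0.01036, ∂h/∂y = -0.005714 (det = -1400).
Flow direction (−∇h) has components (-0.01036 E, +0.005714 N).
Azimuth = atan2(E, N) = atan2(-0.01036, +0.005714) = 298.9° ≈ 299°.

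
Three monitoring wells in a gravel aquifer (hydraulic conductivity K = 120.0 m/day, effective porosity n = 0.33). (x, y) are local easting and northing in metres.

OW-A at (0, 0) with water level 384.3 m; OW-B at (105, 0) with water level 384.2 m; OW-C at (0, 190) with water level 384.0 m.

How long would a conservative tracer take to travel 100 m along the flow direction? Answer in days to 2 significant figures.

150 days

∂h/∂x = (384.2 − 384.3) / (105 − 0) = -0.0009524
∂h/∂y = (384.0 − 384.3) / (190 − 0) = -0.001579
|∇h| = √(-0.0009524² + -0.001579²) = 0.001844
Seepage velocity v = K·i/n = 120.0 × 0.001844 / 0.33 = 0.6705 m/day.
t = 100 / 0.6705 = 149.1 days.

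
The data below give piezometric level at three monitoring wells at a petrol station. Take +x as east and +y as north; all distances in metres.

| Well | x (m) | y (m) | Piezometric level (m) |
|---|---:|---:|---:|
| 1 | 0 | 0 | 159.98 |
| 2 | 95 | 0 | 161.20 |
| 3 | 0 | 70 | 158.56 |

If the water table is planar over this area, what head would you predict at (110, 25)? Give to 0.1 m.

160.9 m

∂h/∂x = (161.20 − 159.98) / (95 − 0) = +0.01284
∂h/∂y = (158.56 − 159.98) / (70 − 0) = -0.02029
h(110, 25) = 159.98 + (+0.01284)·(110) + (-0.02029)·(25) = 159.98 +1.413 -0.507 = 160.885 m.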